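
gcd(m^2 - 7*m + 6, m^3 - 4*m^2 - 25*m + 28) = m - 1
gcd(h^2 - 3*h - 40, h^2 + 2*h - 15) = h + 5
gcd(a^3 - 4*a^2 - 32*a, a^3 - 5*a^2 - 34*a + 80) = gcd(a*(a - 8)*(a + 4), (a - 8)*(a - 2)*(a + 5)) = a - 8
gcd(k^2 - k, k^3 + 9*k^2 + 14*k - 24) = k - 1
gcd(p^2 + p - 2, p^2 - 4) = p + 2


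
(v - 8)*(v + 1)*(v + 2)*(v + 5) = v^4 - 47*v^2 - 126*v - 80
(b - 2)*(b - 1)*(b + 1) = b^3 - 2*b^2 - b + 2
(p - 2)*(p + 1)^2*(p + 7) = p^4 + 7*p^3 - 3*p^2 - 23*p - 14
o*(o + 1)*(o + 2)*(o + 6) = o^4 + 9*o^3 + 20*o^2 + 12*o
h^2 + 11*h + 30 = (h + 5)*(h + 6)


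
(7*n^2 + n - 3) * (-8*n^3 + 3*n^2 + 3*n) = -56*n^5 + 13*n^4 + 48*n^3 - 6*n^2 - 9*n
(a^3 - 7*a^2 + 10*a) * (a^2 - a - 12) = a^5 - 8*a^4 + 5*a^3 + 74*a^2 - 120*a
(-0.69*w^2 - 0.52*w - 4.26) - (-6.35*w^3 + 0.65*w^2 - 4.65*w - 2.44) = 6.35*w^3 - 1.34*w^2 + 4.13*w - 1.82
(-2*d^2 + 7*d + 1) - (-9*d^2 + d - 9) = 7*d^2 + 6*d + 10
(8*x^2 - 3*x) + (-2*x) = 8*x^2 - 5*x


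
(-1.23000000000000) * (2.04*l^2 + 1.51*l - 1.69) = -2.5092*l^2 - 1.8573*l + 2.0787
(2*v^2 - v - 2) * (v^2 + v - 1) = 2*v^4 + v^3 - 5*v^2 - v + 2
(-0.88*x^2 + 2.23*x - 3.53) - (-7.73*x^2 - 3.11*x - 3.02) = 6.85*x^2 + 5.34*x - 0.51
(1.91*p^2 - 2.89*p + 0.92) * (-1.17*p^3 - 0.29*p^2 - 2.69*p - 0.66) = -2.2347*p^5 + 2.8274*p^4 - 5.3762*p^3 + 6.2467*p^2 - 0.5674*p - 0.6072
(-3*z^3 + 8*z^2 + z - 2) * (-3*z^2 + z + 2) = 9*z^5 - 27*z^4 - z^3 + 23*z^2 - 4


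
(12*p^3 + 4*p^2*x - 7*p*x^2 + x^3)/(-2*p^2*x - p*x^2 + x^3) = (-6*p + x)/x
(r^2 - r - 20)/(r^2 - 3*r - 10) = (r + 4)/(r + 2)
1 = 1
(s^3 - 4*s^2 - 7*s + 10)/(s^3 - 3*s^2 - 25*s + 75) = (s^2 + s - 2)/(s^2 + 2*s - 15)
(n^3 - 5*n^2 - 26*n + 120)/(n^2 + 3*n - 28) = (n^2 - n - 30)/(n + 7)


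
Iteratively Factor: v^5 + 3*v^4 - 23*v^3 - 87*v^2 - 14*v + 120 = (v - 5)*(v^4 + 8*v^3 + 17*v^2 - 2*v - 24) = (v - 5)*(v + 4)*(v^3 + 4*v^2 + v - 6) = (v - 5)*(v + 3)*(v + 4)*(v^2 + v - 2) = (v - 5)*(v + 2)*(v + 3)*(v + 4)*(v - 1)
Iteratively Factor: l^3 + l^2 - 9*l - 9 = (l + 1)*(l^2 - 9) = (l - 3)*(l + 1)*(l + 3)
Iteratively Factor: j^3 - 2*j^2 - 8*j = (j)*(j^2 - 2*j - 8) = j*(j + 2)*(j - 4)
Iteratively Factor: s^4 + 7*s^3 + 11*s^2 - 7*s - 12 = (s + 1)*(s^3 + 6*s^2 + 5*s - 12) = (s + 1)*(s + 3)*(s^2 + 3*s - 4) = (s - 1)*(s + 1)*(s + 3)*(s + 4)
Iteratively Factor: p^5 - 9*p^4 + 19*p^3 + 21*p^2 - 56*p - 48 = (p - 4)*(p^4 - 5*p^3 - p^2 + 17*p + 12) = (p - 4)*(p + 1)*(p^3 - 6*p^2 + 5*p + 12) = (p - 4)*(p - 3)*(p + 1)*(p^2 - 3*p - 4) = (p - 4)^2*(p - 3)*(p + 1)*(p + 1)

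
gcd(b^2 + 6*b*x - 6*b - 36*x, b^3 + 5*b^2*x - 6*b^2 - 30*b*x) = b - 6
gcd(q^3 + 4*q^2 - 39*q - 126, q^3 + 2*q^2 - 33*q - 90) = q^2 - 3*q - 18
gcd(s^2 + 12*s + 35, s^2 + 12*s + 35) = s^2 + 12*s + 35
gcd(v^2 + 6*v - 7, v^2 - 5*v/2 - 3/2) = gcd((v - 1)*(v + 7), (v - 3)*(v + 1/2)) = 1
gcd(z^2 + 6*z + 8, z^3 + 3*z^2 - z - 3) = 1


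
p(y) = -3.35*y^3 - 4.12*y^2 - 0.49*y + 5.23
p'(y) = -10.05*y^2 - 8.24*y - 0.49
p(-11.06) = 4038.89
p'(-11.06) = -1138.71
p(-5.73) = 503.01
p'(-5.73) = -283.25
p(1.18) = -6.59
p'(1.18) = -24.21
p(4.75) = -449.08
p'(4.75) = -266.38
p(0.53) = 3.31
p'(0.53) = -7.68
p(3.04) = -128.45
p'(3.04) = -118.42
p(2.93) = -115.84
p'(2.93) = -110.91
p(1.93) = -35.15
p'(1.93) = -53.83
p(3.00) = -123.77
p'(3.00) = -115.66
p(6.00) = -869.63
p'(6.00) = -411.73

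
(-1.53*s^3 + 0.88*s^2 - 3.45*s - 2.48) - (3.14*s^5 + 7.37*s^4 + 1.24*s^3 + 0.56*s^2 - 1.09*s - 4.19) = -3.14*s^5 - 7.37*s^4 - 2.77*s^3 + 0.32*s^2 - 2.36*s + 1.71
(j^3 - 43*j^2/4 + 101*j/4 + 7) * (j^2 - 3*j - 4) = j^5 - 55*j^4/4 + 107*j^3/2 - 103*j^2/4 - 122*j - 28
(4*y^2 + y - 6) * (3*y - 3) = 12*y^3 - 9*y^2 - 21*y + 18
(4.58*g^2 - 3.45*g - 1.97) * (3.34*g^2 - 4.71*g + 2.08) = 15.2972*g^4 - 33.0948*g^3 + 19.1961*g^2 + 2.1027*g - 4.0976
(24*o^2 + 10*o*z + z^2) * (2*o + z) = 48*o^3 + 44*o^2*z + 12*o*z^2 + z^3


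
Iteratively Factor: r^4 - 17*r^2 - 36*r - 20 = (r + 2)*(r^3 - 2*r^2 - 13*r - 10) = (r + 2)^2*(r^2 - 4*r - 5) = (r - 5)*(r + 2)^2*(r + 1)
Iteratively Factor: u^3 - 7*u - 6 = (u - 3)*(u^2 + 3*u + 2) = (u - 3)*(u + 2)*(u + 1)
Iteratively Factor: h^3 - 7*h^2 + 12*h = (h - 4)*(h^2 - 3*h) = h*(h - 4)*(h - 3)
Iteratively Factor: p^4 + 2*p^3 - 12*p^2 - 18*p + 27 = (p + 3)*(p^3 - p^2 - 9*p + 9) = (p + 3)^2*(p^2 - 4*p + 3) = (p - 1)*(p + 3)^2*(p - 3)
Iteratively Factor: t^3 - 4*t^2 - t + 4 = (t + 1)*(t^2 - 5*t + 4) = (t - 1)*(t + 1)*(t - 4)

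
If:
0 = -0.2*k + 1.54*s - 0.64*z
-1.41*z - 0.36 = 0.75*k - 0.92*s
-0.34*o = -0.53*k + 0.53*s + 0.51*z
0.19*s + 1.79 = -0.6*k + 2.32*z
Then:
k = -1.29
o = -2.69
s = 0.02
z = 0.44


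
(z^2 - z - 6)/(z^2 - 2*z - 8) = (z - 3)/(z - 4)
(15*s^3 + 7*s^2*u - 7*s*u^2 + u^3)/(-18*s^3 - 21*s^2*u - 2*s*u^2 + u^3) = (-15*s^2 + 8*s*u - u^2)/(18*s^2 + 3*s*u - u^2)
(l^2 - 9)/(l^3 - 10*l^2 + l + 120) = (l - 3)/(l^2 - 13*l + 40)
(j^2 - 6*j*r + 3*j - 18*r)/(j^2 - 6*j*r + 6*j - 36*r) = (j + 3)/(j + 6)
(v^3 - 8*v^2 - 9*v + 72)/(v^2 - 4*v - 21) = (v^2 - 11*v + 24)/(v - 7)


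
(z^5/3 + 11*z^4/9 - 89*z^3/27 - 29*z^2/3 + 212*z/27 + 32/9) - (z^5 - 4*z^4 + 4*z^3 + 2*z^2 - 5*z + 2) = -2*z^5/3 + 47*z^4/9 - 197*z^3/27 - 35*z^2/3 + 347*z/27 + 14/9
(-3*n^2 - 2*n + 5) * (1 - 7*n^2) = 21*n^4 + 14*n^3 - 38*n^2 - 2*n + 5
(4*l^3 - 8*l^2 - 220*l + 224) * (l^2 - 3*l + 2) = 4*l^5 - 20*l^4 - 188*l^3 + 868*l^2 - 1112*l + 448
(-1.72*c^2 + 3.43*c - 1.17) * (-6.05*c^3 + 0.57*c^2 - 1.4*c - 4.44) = 10.406*c^5 - 21.7319*c^4 + 11.4416*c^3 + 2.1679*c^2 - 13.5912*c + 5.1948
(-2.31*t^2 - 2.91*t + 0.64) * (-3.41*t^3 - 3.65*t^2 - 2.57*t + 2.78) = 7.8771*t^5 + 18.3546*t^4 + 14.3758*t^3 - 1.2791*t^2 - 9.7346*t + 1.7792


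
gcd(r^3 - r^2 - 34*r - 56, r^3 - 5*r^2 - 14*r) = r^2 - 5*r - 14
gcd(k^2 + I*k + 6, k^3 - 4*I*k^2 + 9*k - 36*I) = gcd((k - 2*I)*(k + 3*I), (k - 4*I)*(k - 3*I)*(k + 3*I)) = k + 3*I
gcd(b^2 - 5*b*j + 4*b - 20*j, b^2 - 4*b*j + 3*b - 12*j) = 1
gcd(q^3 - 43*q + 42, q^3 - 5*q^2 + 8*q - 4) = q - 1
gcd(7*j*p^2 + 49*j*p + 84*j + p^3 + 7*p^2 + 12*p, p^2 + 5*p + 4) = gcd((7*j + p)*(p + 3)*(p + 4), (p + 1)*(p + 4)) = p + 4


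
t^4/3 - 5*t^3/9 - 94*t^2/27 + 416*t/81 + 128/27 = (t/3 + 1)*(t - 8/3)^2*(t + 2/3)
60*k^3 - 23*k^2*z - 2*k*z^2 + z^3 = (-4*k + z)*(-3*k + z)*(5*k + z)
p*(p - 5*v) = p^2 - 5*p*v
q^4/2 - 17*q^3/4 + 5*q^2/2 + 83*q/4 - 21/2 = (q/2 + 1)*(q - 7)*(q - 3)*(q - 1/2)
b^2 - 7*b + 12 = (b - 4)*(b - 3)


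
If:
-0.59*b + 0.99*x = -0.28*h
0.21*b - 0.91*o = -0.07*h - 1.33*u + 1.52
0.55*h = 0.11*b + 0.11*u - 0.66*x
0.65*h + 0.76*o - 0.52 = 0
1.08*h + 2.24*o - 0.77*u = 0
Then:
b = -0.42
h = 0.70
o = 0.09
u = 1.23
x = -0.45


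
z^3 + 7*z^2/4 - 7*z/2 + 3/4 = (z - 1)*(z - 1/4)*(z + 3)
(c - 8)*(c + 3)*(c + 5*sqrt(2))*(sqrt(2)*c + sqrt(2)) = sqrt(2)*c^4 - 4*sqrt(2)*c^3 + 10*c^3 - 29*sqrt(2)*c^2 - 40*c^2 - 290*c - 24*sqrt(2)*c - 240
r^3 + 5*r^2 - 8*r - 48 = (r - 3)*(r + 4)^2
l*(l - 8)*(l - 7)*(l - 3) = l^4 - 18*l^3 + 101*l^2 - 168*l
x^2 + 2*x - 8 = (x - 2)*(x + 4)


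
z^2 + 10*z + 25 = (z + 5)^2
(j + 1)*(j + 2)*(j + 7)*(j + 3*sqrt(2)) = j^4 + 3*sqrt(2)*j^3 + 10*j^3 + 23*j^2 + 30*sqrt(2)*j^2 + 14*j + 69*sqrt(2)*j + 42*sqrt(2)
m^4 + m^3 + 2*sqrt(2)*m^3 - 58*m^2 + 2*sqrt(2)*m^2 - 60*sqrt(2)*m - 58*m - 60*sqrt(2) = (m + 1)*(m - 5*sqrt(2))*(m + sqrt(2))*(m + 6*sqrt(2))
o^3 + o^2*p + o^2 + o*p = o*(o + 1)*(o + p)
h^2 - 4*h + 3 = (h - 3)*(h - 1)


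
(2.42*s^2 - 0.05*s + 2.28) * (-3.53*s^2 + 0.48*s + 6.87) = -8.5426*s^4 + 1.3381*s^3 + 8.553*s^2 + 0.7509*s + 15.6636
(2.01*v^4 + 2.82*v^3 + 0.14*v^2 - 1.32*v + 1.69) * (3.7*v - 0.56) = 7.437*v^5 + 9.3084*v^4 - 1.0612*v^3 - 4.9624*v^2 + 6.9922*v - 0.9464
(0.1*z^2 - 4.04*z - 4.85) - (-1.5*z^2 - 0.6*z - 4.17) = 1.6*z^2 - 3.44*z - 0.68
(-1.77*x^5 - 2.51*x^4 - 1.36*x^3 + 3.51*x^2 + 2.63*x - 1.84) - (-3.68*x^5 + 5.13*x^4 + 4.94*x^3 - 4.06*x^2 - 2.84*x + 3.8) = 1.91*x^5 - 7.64*x^4 - 6.3*x^3 + 7.57*x^2 + 5.47*x - 5.64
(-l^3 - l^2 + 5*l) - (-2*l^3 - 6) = l^3 - l^2 + 5*l + 6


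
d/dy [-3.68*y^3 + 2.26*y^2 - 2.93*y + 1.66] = -11.04*y^2 + 4.52*y - 2.93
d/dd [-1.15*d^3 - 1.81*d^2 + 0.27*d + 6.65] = -3.45*d^2 - 3.62*d + 0.27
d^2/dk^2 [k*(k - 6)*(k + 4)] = 6*k - 4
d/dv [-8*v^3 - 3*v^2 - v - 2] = -24*v^2 - 6*v - 1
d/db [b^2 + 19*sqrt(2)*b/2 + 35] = 2*b + 19*sqrt(2)/2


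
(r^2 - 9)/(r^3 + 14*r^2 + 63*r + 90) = (r - 3)/(r^2 + 11*r + 30)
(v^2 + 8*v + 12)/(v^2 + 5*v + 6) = (v + 6)/(v + 3)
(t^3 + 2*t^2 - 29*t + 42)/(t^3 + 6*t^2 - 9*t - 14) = (t - 3)/(t + 1)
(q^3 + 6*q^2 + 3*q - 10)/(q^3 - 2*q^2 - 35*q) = (q^2 + q - 2)/(q*(q - 7))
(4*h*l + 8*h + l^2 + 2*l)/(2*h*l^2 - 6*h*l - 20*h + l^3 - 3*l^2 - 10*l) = (4*h + l)/(2*h*l - 10*h + l^2 - 5*l)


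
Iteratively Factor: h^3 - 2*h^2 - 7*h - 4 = (h + 1)*(h^2 - 3*h - 4) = (h - 4)*(h + 1)*(h + 1)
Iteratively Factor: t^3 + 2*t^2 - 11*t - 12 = (t + 1)*(t^2 + t - 12) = (t - 3)*(t + 1)*(t + 4)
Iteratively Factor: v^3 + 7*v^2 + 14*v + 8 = (v + 1)*(v^2 + 6*v + 8) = (v + 1)*(v + 2)*(v + 4)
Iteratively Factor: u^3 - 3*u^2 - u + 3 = (u - 3)*(u^2 - 1) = (u - 3)*(u - 1)*(u + 1)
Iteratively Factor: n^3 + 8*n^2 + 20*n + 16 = (n + 4)*(n^2 + 4*n + 4) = (n + 2)*(n + 4)*(n + 2)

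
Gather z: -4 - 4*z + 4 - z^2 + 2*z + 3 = -z^2 - 2*z + 3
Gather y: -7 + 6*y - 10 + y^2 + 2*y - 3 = y^2 + 8*y - 20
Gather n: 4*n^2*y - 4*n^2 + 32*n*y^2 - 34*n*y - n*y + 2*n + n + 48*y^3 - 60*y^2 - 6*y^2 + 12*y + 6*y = n^2*(4*y - 4) + n*(32*y^2 - 35*y + 3) + 48*y^3 - 66*y^2 + 18*y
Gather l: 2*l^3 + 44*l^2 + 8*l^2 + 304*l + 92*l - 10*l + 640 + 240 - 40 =2*l^3 + 52*l^2 + 386*l + 840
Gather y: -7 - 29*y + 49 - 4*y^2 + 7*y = -4*y^2 - 22*y + 42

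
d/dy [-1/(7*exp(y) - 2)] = 7*exp(y)/(7*exp(y) - 2)^2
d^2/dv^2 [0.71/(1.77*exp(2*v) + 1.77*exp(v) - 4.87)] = (0.71*(3.54*exp(v) + 1.77)*(7.08*exp(v) + 3.54)*exp(v) - (5.0268*exp(v) + 1.2567)*(1.77*exp(2*v) + 1.77*exp(v) - 4.87))*exp(v)/(1.77*exp(2*v) + 1.77*exp(v) - 4.87)^3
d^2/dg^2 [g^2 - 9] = 2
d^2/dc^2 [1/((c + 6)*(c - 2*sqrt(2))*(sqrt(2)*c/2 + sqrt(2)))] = 2*sqrt(2)*((c + 2)^2*(c + 6)^2 + (c + 2)^2*(c + 6)*(c - 2*sqrt(2)) + (c + 2)^2*(c - 2*sqrt(2))^2 + (c + 2)*(c + 6)^2*(c - 2*sqrt(2)) + (c + 2)*(c + 6)*(c - 2*sqrt(2))^2 + (c + 6)^2*(c - 2*sqrt(2))^2)/((c + 2)^3*(c + 6)^3*(c - 2*sqrt(2))^3)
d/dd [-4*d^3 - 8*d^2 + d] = -12*d^2 - 16*d + 1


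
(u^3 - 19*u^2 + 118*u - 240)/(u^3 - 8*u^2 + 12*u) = (u^2 - 13*u + 40)/(u*(u - 2))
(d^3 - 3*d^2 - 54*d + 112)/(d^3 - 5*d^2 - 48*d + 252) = (d^2 - 10*d + 16)/(d^2 - 12*d + 36)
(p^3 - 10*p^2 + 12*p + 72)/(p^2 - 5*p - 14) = (p^2 - 12*p + 36)/(p - 7)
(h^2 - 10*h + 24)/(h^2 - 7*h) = (h^2 - 10*h + 24)/(h*(h - 7))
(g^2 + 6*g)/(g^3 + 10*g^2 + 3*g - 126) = g/(g^2 + 4*g - 21)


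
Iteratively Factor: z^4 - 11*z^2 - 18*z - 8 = (z - 4)*(z^3 + 4*z^2 + 5*z + 2) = (z - 4)*(z + 2)*(z^2 + 2*z + 1) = (z - 4)*(z + 1)*(z + 2)*(z + 1)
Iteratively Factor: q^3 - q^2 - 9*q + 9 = (q + 3)*(q^2 - 4*q + 3) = (q - 1)*(q + 3)*(q - 3)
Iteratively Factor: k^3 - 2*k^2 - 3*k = (k - 3)*(k^2 + k) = k*(k - 3)*(k + 1)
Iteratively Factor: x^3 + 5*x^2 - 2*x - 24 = (x - 2)*(x^2 + 7*x + 12) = (x - 2)*(x + 4)*(x + 3)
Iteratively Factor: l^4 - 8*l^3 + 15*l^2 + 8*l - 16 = (l - 4)*(l^3 - 4*l^2 - l + 4) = (l - 4)*(l + 1)*(l^2 - 5*l + 4) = (l - 4)^2*(l + 1)*(l - 1)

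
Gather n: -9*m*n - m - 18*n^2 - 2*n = -m - 18*n^2 + n*(-9*m - 2)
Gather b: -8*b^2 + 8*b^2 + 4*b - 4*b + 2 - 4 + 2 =0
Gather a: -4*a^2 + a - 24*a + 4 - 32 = -4*a^2 - 23*a - 28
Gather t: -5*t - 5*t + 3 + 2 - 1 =4 - 10*t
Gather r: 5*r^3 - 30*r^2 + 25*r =5*r^3 - 30*r^2 + 25*r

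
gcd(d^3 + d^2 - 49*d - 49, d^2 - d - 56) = d + 7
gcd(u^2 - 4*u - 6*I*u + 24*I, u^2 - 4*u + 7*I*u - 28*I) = u - 4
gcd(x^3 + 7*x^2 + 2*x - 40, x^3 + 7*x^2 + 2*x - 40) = x^3 + 7*x^2 + 2*x - 40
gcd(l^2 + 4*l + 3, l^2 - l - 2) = l + 1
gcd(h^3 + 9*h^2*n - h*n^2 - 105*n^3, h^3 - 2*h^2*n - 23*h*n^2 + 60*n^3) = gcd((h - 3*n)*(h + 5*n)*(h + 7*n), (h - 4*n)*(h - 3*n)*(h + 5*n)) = h^2 + 2*h*n - 15*n^2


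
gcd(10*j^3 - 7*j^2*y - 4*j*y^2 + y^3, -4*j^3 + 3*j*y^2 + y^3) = -2*j^2 + j*y + y^2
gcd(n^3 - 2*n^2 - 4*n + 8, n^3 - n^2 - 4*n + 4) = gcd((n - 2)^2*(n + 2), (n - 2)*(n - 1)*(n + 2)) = n^2 - 4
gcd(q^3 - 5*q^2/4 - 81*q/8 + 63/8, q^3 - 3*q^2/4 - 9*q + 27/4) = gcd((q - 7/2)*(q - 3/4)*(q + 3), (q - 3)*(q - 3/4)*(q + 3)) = q^2 + 9*q/4 - 9/4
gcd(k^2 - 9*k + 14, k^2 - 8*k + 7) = k - 7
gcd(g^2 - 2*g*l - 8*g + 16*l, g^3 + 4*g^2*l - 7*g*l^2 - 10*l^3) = g - 2*l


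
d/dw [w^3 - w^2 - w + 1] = 3*w^2 - 2*w - 1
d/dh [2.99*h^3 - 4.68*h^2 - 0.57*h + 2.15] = 8.97*h^2 - 9.36*h - 0.57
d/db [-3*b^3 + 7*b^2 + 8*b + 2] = -9*b^2 + 14*b + 8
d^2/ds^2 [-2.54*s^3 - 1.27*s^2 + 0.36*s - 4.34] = -15.24*s - 2.54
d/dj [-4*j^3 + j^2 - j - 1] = -12*j^2 + 2*j - 1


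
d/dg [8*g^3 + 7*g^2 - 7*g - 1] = 24*g^2 + 14*g - 7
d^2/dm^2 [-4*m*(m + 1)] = -8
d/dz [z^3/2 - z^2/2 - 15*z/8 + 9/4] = 3*z^2/2 - z - 15/8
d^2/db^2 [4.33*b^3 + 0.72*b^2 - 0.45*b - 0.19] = 25.98*b + 1.44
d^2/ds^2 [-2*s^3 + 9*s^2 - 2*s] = 18 - 12*s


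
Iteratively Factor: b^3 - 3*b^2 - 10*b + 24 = (b - 4)*(b^2 + b - 6) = (b - 4)*(b + 3)*(b - 2)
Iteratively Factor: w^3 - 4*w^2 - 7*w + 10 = (w + 2)*(w^2 - 6*w + 5) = (w - 1)*(w + 2)*(w - 5)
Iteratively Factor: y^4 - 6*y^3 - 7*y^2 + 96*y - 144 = (y - 3)*(y^3 - 3*y^2 - 16*y + 48) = (y - 4)*(y - 3)*(y^2 + y - 12) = (y - 4)*(y - 3)^2*(y + 4)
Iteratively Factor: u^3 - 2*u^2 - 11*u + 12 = (u + 3)*(u^2 - 5*u + 4) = (u - 4)*(u + 3)*(u - 1)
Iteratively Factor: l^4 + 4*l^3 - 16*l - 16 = (l + 2)*(l^3 + 2*l^2 - 4*l - 8) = (l + 2)^2*(l^2 - 4) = (l + 2)^3*(l - 2)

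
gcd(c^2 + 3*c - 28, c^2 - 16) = c - 4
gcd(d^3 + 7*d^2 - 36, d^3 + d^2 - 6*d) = d^2 + d - 6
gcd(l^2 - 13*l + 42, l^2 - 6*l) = l - 6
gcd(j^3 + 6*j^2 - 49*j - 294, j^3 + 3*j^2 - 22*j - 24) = j + 6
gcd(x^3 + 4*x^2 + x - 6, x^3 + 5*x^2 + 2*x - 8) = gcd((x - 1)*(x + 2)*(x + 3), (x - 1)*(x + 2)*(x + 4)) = x^2 + x - 2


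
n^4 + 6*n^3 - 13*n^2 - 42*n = n*(n - 3)*(n + 2)*(n + 7)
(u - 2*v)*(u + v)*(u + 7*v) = u^3 + 6*u^2*v - 9*u*v^2 - 14*v^3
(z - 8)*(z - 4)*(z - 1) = z^3 - 13*z^2 + 44*z - 32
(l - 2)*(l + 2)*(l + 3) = l^3 + 3*l^2 - 4*l - 12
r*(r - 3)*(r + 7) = r^3 + 4*r^2 - 21*r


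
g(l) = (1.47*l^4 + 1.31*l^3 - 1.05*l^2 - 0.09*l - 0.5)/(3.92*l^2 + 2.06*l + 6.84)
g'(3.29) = 2.54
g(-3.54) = 3.27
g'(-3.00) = -2.03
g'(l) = (-7.84*l - 2.06)*(1.47*l^4 + 1.31*l^3 - 1.05*l^2 - 0.09*l - 0.5)/(3.92*l^2 + 2.06*l + 6.84)^2 + (5.88*l^3 + 3.93*l^2 - 2.1*l - 0.09)/(3.92*l^2 + 2.06*l + 6.84) = (11.5248*l^5 + 14.2198*l^4 + 45.6164*l^3 + 25.071*l^2 - 10.444*l + 0.4144)/(15.3664*l^4 + 16.1504*l^3 + 57.8692*l^2 + 28.1808*l + 46.7856)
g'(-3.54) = -2.47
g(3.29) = 3.69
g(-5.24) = 8.59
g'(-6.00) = -4.35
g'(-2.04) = -1.18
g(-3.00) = 2.06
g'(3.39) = 2.62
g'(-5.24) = -3.78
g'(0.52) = 0.12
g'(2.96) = 2.27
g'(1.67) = 1.17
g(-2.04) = 0.51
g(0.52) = -0.06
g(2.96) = 2.89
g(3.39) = 3.95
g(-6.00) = 11.68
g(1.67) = 0.66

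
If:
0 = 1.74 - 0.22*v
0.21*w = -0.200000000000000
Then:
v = 7.91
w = -0.95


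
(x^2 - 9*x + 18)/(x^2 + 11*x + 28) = (x^2 - 9*x + 18)/(x^2 + 11*x + 28)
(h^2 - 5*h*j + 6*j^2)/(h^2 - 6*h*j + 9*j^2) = (h - 2*j)/(h - 3*j)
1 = 1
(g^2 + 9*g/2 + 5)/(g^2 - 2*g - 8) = (g + 5/2)/(g - 4)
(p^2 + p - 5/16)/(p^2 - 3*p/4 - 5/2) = (p - 1/4)/(p - 2)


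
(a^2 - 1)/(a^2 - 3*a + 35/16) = 16*(a^2 - 1)/(16*a^2 - 48*a + 35)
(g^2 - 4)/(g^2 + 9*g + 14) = (g - 2)/(g + 7)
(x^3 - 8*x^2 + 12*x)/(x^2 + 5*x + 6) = x*(x^2 - 8*x + 12)/(x^2 + 5*x + 6)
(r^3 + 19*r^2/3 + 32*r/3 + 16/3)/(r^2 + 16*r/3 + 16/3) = r + 1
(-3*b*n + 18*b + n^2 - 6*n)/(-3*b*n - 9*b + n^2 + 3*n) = (n - 6)/(n + 3)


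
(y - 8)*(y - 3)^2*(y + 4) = y^4 - 10*y^3 + y^2 + 156*y - 288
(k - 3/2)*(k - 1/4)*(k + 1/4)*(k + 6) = k^4 + 9*k^3/2 - 145*k^2/16 - 9*k/32 + 9/16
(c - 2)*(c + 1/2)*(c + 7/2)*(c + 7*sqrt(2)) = c^4 + 2*c^3 + 7*sqrt(2)*c^3 - 25*c^2/4 + 14*sqrt(2)*c^2 - 175*sqrt(2)*c/4 - 7*c/2 - 49*sqrt(2)/2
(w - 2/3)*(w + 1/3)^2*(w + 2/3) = w^4 + 2*w^3/3 - w^2/3 - 8*w/27 - 4/81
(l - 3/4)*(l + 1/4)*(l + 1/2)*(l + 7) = l^4 + 7*l^3 - 7*l^2/16 - 101*l/32 - 21/32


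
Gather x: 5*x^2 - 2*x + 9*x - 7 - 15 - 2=5*x^2 + 7*x - 24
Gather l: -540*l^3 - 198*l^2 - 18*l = -540*l^3 - 198*l^2 - 18*l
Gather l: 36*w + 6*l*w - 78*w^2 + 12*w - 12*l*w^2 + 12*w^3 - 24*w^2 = l*(-12*w^2 + 6*w) + 12*w^3 - 102*w^2 + 48*w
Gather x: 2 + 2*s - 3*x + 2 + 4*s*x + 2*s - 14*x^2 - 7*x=4*s - 14*x^2 + x*(4*s - 10) + 4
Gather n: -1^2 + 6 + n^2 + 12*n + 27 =n^2 + 12*n + 32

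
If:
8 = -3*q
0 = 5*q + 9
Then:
No Solution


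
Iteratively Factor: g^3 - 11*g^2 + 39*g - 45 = (g - 3)*(g^2 - 8*g + 15) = (g - 5)*(g - 3)*(g - 3)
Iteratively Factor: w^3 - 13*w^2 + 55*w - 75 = (w - 5)*(w^2 - 8*w + 15) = (w - 5)*(w - 3)*(w - 5)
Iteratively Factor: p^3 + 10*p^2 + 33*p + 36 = (p + 4)*(p^2 + 6*p + 9) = (p + 3)*(p + 4)*(p + 3)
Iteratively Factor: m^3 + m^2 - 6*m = (m)*(m^2 + m - 6) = m*(m - 2)*(m + 3)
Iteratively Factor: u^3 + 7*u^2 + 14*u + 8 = (u + 2)*(u^2 + 5*u + 4) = (u + 2)*(u + 4)*(u + 1)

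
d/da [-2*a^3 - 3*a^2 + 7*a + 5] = -6*a^2 - 6*a + 7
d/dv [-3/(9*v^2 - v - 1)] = 3*(18*v - 1)/(-9*v^2 + v + 1)^2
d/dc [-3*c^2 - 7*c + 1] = -6*c - 7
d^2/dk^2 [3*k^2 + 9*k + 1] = 6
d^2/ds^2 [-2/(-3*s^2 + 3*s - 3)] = 4*(-s^2 + s + (2*s - 1)^2 - 1)/(3*(s^2 - s + 1)^3)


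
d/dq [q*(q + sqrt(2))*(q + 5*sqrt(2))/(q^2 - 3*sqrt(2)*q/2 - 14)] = 2*(q^4 - 3*sqrt(2)*q^3 - 70*q^2 - 168*sqrt(2)*q - 140)/(2*q^4 - 6*sqrt(2)*q^3 - 47*q^2 + 84*sqrt(2)*q + 392)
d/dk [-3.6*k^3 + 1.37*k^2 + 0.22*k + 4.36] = -10.8*k^2 + 2.74*k + 0.22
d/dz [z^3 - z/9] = 3*z^2 - 1/9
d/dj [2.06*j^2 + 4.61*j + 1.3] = 4.12*j + 4.61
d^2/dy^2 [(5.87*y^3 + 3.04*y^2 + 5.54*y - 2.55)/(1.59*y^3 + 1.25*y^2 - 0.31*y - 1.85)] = (5.6843418860808e-14*y^7 - 7.96240199999994*y^6 + 101.393982*y^5 + 204.894396*y^4 + 97.507036*y^3 + 241.56471*y^2 + 158.33175*y + 2.17056)/(4.019679*y^9 + 9.480375*y^8 + 5.101992*y^7 - 15.77458*y^6 - 23.055978*y^5 - 2.84031*y^4 + 20.596784*y^3 + 12.30102*y^2 - 3.182925*y - 6.331625)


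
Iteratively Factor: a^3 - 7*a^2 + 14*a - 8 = (a - 4)*(a^2 - 3*a + 2) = (a - 4)*(a - 2)*(a - 1)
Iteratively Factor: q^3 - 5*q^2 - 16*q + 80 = (q - 5)*(q^2 - 16) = (q - 5)*(q - 4)*(q + 4)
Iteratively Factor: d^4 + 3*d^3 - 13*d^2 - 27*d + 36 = (d + 3)*(d^3 - 13*d + 12) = (d + 3)*(d + 4)*(d^2 - 4*d + 3) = (d - 3)*(d + 3)*(d + 4)*(d - 1)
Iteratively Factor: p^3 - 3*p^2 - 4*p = (p + 1)*(p^2 - 4*p) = p*(p + 1)*(p - 4)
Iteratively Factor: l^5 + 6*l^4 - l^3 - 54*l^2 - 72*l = (l + 2)*(l^4 + 4*l^3 - 9*l^2 - 36*l) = (l + 2)*(l + 3)*(l^3 + l^2 - 12*l) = (l - 3)*(l + 2)*(l + 3)*(l^2 + 4*l) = l*(l - 3)*(l + 2)*(l + 3)*(l + 4)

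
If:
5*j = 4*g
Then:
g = 5*j/4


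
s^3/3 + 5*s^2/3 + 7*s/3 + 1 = (s/3 + 1/3)*(s + 1)*(s + 3)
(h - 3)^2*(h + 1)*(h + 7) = h^4 + 2*h^3 - 32*h^2 + 30*h + 63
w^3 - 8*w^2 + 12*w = w*(w - 6)*(w - 2)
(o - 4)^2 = o^2 - 8*o + 16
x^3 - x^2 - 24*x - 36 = (x - 6)*(x + 2)*(x + 3)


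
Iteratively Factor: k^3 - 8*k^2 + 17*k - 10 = (k - 2)*(k^2 - 6*k + 5) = (k - 2)*(k - 1)*(k - 5)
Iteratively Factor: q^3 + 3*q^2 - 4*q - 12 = (q + 3)*(q^2 - 4) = (q - 2)*(q + 3)*(q + 2)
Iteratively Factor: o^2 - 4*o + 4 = (o - 2)*(o - 2)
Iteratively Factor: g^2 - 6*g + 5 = (g - 5)*(g - 1)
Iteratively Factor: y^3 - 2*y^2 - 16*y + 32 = (y + 4)*(y^2 - 6*y + 8) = (y - 2)*(y + 4)*(y - 4)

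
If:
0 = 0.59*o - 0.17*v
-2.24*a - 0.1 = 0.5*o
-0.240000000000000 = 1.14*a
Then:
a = -0.21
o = 0.74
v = 2.58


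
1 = 1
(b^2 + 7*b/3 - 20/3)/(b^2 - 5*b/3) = (b + 4)/b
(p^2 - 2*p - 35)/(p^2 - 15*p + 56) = (p + 5)/(p - 8)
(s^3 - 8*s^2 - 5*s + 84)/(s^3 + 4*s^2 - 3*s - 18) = (s^2 - 11*s + 28)/(s^2 + s - 6)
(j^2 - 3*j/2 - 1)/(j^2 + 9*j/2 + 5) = (2*j^2 - 3*j - 2)/(2*j^2 + 9*j + 10)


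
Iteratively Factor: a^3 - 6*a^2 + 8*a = (a - 4)*(a^2 - 2*a) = a*(a - 4)*(a - 2)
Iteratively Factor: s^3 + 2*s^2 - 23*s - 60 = (s + 4)*(s^2 - 2*s - 15) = (s + 3)*(s + 4)*(s - 5)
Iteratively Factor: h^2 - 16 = (h - 4)*(h + 4)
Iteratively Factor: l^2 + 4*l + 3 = (l + 1)*(l + 3)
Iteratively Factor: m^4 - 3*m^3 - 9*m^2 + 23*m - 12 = (m - 1)*(m^3 - 2*m^2 - 11*m + 12) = (m - 1)*(m + 3)*(m^2 - 5*m + 4) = (m - 4)*(m - 1)*(m + 3)*(m - 1)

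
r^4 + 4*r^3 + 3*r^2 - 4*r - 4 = (r - 1)*(r + 1)*(r + 2)^2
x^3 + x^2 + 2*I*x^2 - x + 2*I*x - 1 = (x + 1)*(x + I)^2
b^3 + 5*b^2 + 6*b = b*(b + 2)*(b + 3)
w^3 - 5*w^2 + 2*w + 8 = (w - 4)*(w - 2)*(w + 1)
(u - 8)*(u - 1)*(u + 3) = u^3 - 6*u^2 - 19*u + 24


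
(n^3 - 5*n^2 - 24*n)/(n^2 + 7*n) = (n^2 - 5*n - 24)/(n + 7)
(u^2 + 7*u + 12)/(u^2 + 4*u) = (u + 3)/u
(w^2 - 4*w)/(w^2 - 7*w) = (w - 4)/(w - 7)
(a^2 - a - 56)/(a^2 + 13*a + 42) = (a - 8)/(a + 6)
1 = 1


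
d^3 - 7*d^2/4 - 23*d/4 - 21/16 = (d - 7/2)*(d + 1/4)*(d + 3/2)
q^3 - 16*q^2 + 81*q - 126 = (q - 7)*(q - 6)*(q - 3)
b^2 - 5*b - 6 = (b - 6)*(b + 1)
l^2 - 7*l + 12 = (l - 4)*(l - 3)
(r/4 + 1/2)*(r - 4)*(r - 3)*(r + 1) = r^4/4 - r^3 - 7*r^2/4 + 11*r/2 + 6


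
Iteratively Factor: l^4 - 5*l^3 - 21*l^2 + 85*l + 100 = (l + 1)*(l^3 - 6*l^2 - 15*l + 100) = (l - 5)*(l + 1)*(l^2 - l - 20) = (l - 5)^2*(l + 1)*(l + 4)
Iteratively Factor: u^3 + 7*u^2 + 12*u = (u)*(u^2 + 7*u + 12) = u*(u + 3)*(u + 4)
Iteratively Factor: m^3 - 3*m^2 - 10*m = (m - 5)*(m^2 + 2*m) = (m - 5)*(m + 2)*(m)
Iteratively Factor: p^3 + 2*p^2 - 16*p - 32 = (p - 4)*(p^2 + 6*p + 8) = (p - 4)*(p + 4)*(p + 2)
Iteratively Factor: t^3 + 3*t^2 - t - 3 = (t + 3)*(t^2 - 1) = (t - 1)*(t + 3)*(t + 1)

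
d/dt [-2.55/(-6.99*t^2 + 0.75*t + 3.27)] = (1.9125 - 35.649*t)/(-6.99*t^2 + 0.75*t + 3.27)^2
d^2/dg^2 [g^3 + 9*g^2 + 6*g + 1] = 6*g + 18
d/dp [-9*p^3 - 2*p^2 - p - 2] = -27*p^2 - 4*p - 1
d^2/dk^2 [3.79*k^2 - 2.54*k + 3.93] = 7.58000000000000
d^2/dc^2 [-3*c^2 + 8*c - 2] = -6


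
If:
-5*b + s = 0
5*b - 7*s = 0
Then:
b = 0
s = 0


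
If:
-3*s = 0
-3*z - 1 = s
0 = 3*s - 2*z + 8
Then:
No Solution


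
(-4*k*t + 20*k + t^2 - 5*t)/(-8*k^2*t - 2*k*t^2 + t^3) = (t - 5)/(t*(2*k + t))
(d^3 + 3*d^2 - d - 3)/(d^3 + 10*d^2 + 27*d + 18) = (d - 1)/(d + 6)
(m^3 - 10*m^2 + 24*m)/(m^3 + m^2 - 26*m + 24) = m*(m - 6)/(m^2 + 5*m - 6)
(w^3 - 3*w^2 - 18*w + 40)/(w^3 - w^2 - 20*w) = (w - 2)/w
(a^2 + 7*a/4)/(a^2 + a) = (a + 7/4)/(a + 1)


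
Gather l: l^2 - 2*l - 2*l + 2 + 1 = l^2 - 4*l + 3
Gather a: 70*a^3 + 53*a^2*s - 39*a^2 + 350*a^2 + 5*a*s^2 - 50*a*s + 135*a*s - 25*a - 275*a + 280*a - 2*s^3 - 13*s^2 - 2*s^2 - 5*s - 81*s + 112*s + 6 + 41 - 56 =70*a^3 + a^2*(53*s + 311) + a*(5*s^2 + 85*s - 20) - 2*s^3 - 15*s^2 + 26*s - 9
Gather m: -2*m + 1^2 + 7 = 8 - 2*m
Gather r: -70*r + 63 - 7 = 56 - 70*r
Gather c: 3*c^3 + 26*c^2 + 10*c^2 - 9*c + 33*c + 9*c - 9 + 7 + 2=3*c^3 + 36*c^2 + 33*c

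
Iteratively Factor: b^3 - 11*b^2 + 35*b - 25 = (b - 5)*(b^2 - 6*b + 5) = (b - 5)*(b - 1)*(b - 5)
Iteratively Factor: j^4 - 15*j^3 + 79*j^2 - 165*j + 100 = (j - 5)*(j^3 - 10*j^2 + 29*j - 20) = (j - 5)*(j - 4)*(j^2 - 6*j + 5) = (j - 5)*(j - 4)*(j - 1)*(j - 5)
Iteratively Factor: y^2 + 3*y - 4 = (y + 4)*(y - 1)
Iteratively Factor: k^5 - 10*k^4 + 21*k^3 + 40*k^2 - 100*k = (k + 2)*(k^4 - 12*k^3 + 45*k^2 - 50*k) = (k - 5)*(k + 2)*(k^3 - 7*k^2 + 10*k) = (k - 5)^2*(k + 2)*(k^2 - 2*k) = (k - 5)^2*(k - 2)*(k + 2)*(k)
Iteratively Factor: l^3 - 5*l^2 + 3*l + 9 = (l - 3)*(l^2 - 2*l - 3) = (l - 3)^2*(l + 1)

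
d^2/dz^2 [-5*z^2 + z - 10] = -10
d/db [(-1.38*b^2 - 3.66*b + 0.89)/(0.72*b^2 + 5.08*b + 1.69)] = (-4.3752*b^2 - 5.946*b - 10.7066)/(0.5184*b^4 + 7.3152*b^3 + 28.24*b^2 + 17.1704*b + 2.8561)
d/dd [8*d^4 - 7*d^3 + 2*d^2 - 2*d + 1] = 32*d^3 - 21*d^2 + 4*d - 2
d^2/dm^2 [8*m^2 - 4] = 16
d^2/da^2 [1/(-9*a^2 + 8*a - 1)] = 2*(81*a^2 - 72*a - 4*(9*a - 4)^2 + 9)/(9*a^2 - 8*a + 1)^3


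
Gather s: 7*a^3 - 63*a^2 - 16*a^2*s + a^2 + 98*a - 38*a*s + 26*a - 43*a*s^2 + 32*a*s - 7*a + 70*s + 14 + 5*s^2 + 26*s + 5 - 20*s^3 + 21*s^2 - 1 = 7*a^3 - 62*a^2 + 117*a - 20*s^3 + s^2*(26 - 43*a) + s*(-16*a^2 - 6*a + 96) + 18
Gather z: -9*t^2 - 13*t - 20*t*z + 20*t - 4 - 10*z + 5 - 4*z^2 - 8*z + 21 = -9*t^2 + 7*t - 4*z^2 + z*(-20*t - 18) + 22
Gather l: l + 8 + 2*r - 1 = l + 2*r + 7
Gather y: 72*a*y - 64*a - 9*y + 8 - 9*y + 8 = -64*a + y*(72*a - 18) + 16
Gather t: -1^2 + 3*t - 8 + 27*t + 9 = 30*t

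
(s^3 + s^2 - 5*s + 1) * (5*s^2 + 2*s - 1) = 5*s^5 + 7*s^4 - 24*s^3 - 6*s^2 + 7*s - 1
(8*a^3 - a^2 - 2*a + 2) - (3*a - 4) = 8*a^3 - a^2 - 5*a + 6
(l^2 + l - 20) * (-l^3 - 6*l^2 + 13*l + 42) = -l^5 - 7*l^4 + 27*l^3 + 175*l^2 - 218*l - 840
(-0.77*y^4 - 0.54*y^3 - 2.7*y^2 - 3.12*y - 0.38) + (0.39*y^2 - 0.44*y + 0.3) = -0.77*y^4 - 0.54*y^3 - 2.31*y^2 - 3.56*y - 0.08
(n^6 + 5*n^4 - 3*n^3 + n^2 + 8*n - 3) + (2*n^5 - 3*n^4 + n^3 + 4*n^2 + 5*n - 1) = n^6 + 2*n^5 + 2*n^4 - 2*n^3 + 5*n^2 + 13*n - 4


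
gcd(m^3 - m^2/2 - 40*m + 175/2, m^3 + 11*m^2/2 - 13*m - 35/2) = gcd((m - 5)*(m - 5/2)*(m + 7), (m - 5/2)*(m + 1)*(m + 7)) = m^2 + 9*m/2 - 35/2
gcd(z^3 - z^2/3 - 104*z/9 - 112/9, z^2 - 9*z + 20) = z - 4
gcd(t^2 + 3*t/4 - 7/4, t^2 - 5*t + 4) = t - 1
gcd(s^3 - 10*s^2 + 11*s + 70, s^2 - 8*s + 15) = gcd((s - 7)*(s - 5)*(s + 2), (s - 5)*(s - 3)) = s - 5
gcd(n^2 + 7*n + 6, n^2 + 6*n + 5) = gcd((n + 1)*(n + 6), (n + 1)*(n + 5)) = n + 1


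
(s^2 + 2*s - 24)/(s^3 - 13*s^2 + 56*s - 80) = (s + 6)/(s^2 - 9*s + 20)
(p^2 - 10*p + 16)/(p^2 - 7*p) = (p^2 - 10*p + 16)/(p*(p - 7))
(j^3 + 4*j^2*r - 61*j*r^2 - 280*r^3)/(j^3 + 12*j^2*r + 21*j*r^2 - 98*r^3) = (-j^2 + 3*j*r + 40*r^2)/(-j^2 - 5*j*r + 14*r^2)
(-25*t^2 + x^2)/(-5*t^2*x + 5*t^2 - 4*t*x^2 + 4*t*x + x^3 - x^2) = (5*t + x)/(t*x - t + x^2 - x)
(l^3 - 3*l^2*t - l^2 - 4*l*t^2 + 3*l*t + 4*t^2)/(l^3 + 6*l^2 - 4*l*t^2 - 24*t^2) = (l^3 - 3*l^2*t - l^2 - 4*l*t^2 + 3*l*t + 4*t^2)/(l^3 + 6*l^2 - 4*l*t^2 - 24*t^2)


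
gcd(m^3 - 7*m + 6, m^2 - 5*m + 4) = m - 1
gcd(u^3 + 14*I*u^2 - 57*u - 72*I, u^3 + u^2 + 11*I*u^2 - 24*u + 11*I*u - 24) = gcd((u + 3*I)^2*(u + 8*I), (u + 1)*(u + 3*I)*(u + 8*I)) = u^2 + 11*I*u - 24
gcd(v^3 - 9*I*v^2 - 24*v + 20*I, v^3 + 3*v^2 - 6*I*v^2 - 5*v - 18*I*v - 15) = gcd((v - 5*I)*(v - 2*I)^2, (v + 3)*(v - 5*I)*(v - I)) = v - 5*I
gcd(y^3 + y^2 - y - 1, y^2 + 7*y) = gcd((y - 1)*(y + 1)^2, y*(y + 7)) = 1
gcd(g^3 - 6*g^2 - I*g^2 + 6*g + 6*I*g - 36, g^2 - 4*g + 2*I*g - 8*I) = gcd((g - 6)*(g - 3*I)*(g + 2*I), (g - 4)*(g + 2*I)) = g + 2*I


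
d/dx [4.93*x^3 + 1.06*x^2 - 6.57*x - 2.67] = 14.79*x^2 + 2.12*x - 6.57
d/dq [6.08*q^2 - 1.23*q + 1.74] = 12.16*q - 1.23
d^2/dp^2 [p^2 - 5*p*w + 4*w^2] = 2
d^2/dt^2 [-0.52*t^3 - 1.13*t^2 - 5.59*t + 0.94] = -3.12*t - 2.26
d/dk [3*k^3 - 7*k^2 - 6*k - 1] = 9*k^2 - 14*k - 6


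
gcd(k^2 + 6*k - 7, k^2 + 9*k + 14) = k + 7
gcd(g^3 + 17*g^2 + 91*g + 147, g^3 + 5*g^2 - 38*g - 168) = g + 7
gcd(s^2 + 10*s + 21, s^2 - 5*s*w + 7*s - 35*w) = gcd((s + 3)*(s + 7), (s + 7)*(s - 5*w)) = s + 7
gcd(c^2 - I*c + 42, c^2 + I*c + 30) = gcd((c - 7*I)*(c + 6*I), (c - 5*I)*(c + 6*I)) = c + 6*I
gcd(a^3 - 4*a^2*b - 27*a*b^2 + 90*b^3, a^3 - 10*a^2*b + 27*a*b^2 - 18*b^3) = a^2 - 9*a*b + 18*b^2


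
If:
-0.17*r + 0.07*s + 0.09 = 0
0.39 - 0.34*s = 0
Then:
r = 1.00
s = 1.15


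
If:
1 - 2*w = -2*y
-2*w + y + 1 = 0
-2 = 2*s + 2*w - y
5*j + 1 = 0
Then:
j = -1/5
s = -3/2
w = 1/2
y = 0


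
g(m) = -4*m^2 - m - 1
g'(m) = -8*m - 1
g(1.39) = -10.12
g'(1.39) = -12.12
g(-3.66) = -50.92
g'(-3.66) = 28.28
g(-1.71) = -10.99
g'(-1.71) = 12.68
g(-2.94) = -32.63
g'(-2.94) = 22.52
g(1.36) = -9.76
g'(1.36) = -11.88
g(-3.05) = -35.16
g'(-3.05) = 23.40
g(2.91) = -37.78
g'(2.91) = -24.28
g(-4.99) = -95.61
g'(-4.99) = 38.92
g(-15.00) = -886.00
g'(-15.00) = 119.00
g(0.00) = -1.00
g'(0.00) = -1.00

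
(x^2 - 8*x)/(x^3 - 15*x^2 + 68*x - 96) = x/(x^2 - 7*x + 12)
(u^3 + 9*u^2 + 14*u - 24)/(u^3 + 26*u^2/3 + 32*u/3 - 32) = 3*(u - 1)/(3*u - 4)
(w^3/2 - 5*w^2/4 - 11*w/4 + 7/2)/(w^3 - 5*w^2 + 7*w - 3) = (2*w^2 - 3*w - 14)/(4*(w^2 - 4*w + 3))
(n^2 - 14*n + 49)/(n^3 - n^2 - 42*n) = (n - 7)/(n*(n + 6))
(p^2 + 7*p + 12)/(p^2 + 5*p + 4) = (p + 3)/(p + 1)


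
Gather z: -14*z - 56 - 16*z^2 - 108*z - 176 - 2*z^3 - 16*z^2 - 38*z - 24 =-2*z^3 - 32*z^2 - 160*z - 256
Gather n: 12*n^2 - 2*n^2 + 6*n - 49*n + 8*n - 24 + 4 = 10*n^2 - 35*n - 20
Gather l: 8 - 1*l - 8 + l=0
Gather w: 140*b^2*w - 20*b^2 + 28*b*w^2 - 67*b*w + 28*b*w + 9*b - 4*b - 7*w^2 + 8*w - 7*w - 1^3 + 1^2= -20*b^2 + 5*b + w^2*(28*b - 7) + w*(140*b^2 - 39*b + 1)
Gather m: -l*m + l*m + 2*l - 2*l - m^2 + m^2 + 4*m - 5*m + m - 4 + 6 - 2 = 0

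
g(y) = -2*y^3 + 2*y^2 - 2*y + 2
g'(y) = -6*y^2 + 4*y - 2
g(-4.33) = 210.52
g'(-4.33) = -131.81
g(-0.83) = 6.18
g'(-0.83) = -9.45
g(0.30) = 1.53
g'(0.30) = -1.34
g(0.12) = 1.79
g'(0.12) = -1.61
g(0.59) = 1.11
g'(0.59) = -1.73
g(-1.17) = 10.28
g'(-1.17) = -14.89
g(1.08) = -0.35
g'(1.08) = -4.68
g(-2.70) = 61.35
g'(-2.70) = -56.54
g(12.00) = -3190.00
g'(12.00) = -818.00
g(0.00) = 2.00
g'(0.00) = -2.00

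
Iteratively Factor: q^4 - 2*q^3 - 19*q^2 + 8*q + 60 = (q + 2)*(q^3 - 4*q^2 - 11*q + 30) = (q - 5)*(q + 2)*(q^2 + q - 6) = (q - 5)*(q - 2)*(q + 2)*(q + 3)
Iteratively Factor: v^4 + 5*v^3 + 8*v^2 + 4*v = (v)*(v^3 + 5*v^2 + 8*v + 4) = v*(v + 2)*(v^2 + 3*v + 2) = v*(v + 1)*(v + 2)*(v + 2)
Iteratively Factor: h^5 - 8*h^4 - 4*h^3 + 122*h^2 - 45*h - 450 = (h + 2)*(h^4 - 10*h^3 + 16*h^2 + 90*h - 225) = (h + 2)*(h + 3)*(h^3 - 13*h^2 + 55*h - 75) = (h - 5)*(h + 2)*(h + 3)*(h^2 - 8*h + 15) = (h - 5)^2*(h + 2)*(h + 3)*(h - 3)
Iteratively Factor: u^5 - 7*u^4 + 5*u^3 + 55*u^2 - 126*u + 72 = (u - 3)*(u^4 - 4*u^3 - 7*u^2 + 34*u - 24) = (u - 3)*(u + 3)*(u^3 - 7*u^2 + 14*u - 8) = (u - 4)*(u - 3)*(u + 3)*(u^2 - 3*u + 2) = (u - 4)*(u - 3)*(u - 1)*(u + 3)*(u - 2)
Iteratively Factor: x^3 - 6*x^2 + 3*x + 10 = (x - 5)*(x^2 - x - 2) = (x - 5)*(x - 2)*(x + 1)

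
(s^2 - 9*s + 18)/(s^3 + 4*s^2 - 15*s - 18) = (s - 6)/(s^2 + 7*s + 6)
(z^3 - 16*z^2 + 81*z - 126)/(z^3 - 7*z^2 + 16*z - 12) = (z^2 - 13*z + 42)/(z^2 - 4*z + 4)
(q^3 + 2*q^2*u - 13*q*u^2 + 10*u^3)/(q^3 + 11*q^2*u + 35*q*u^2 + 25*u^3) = (q^2 - 3*q*u + 2*u^2)/(q^2 + 6*q*u + 5*u^2)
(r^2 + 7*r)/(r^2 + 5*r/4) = 4*(r + 7)/(4*r + 5)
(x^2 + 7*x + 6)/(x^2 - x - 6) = (x^2 + 7*x + 6)/(x^2 - x - 6)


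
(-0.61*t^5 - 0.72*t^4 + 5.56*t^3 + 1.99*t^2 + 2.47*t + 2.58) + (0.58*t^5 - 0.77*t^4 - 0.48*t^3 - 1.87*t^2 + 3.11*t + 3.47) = -0.03*t^5 - 1.49*t^4 + 5.08*t^3 + 0.12*t^2 + 5.58*t + 6.05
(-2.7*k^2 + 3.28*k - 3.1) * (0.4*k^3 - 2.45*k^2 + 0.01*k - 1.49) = -1.08*k^5 + 7.927*k^4 - 9.303*k^3 + 11.6508*k^2 - 4.9182*k + 4.619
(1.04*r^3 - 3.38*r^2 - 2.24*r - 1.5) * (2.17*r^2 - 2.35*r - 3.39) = 2.2568*r^5 - 9.7786*r^4 - 0.4434*r^3 + 13.4672*r^2 + 11.1186*r + 5.085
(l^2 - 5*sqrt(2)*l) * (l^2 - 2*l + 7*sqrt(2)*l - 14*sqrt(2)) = l^4 - 2*l^3 + 2*sqrt(2)*l^3 - 70*l^2 - 4*sqrt(2)*l^2 + 140*l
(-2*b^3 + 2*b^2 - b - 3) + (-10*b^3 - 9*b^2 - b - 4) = -12*b^3 - 7*b^2 - 2*b - 7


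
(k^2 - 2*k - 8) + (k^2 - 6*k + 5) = 2*k^2 - 8*k - 3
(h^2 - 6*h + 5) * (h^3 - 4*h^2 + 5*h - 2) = h^5 - 10*h^4 + 34*h^3 - 52*h^2 + 37*h - 10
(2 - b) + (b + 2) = 4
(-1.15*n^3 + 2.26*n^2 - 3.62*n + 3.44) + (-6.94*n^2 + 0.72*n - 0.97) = -1.15*n^3 - 4.68*n^2 - 2.9*n + 2.47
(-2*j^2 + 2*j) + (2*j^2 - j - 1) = j - 1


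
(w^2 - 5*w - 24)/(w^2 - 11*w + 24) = (w + 3)/(w - 3)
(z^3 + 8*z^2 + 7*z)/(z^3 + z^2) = (z + 7)/z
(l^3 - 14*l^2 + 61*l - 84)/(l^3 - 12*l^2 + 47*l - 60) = (l - 7)/(l - 5)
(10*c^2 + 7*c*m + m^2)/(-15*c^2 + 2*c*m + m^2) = (-2*c - m)/(3*c - m)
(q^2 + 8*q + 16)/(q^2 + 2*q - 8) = (q + 4)/(q - 2)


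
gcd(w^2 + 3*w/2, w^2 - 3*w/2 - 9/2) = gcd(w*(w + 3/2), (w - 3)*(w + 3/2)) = w + 3/2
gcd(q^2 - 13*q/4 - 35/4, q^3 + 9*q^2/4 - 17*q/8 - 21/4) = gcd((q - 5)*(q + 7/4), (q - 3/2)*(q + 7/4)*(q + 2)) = q + 7/4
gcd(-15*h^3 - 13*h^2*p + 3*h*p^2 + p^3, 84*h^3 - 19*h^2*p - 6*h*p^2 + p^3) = -3*h + p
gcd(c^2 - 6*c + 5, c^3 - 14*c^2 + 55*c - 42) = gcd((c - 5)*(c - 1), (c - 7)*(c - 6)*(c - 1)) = c - 1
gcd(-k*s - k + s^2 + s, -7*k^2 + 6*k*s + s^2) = -k + s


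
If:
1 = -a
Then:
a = -1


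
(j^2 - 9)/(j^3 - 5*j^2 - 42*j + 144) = (j + 3)/(j^2 - 2*j - 48)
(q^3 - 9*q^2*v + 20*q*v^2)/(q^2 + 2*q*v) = (q^2 - 9*q*v + 20*v^2)/(q + 2*v)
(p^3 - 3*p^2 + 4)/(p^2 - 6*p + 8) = (p^2 - p - 2)/(p - 4)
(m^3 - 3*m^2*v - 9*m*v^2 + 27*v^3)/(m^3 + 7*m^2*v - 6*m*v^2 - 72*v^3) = (m^2 - 9*v^2)/(m^2 + 10*m*v + 24*v^2)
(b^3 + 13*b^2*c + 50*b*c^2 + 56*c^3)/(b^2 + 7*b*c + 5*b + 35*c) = (b^2 + 6*b*c + 8*c^2)/(b + 5)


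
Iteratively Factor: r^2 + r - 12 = (r + 4)*(r - 3)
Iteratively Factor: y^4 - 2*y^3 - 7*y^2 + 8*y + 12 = (y + 2)*(y^3 - 4*y^2 + y + 6) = (y + 1)*(y + 2)*(y^2 - 5*y + 6) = (y - 3)*(y + 1)*(y + 2)*(y - 2)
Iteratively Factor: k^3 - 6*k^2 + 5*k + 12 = (k + 1)*(k^2 - 7*k + 12) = (k - 4)*(k + 1)*(k - 3)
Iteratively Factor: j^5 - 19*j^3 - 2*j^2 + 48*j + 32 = (j - 4)*(j^4 + 4*j^3 - 3*j^2 - 14*j - 8) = (j - 4)*(j - 2)*(j^3 + 6*j^2 + 9*j + 4) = (j - 4)*(j - 2)*(j + 4)*(j^2 + 2*j + 1) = (j - 4)*(j - 2)*(j + 1)*(j + 4)*(j + 1)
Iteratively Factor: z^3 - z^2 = (z)*(z^2 - z) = z*(z - 1)*(z)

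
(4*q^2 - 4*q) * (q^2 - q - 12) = 4*q^4 - 8*q^3 - 44*q^2 + 48*q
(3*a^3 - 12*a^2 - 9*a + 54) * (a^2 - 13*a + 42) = 3*a^5 - 51*a^4 + 273*a^3 - 333*a^2 - 1080*a + 2268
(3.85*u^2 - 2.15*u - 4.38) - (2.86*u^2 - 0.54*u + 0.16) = 0.99*u^2 - 1.61*u - 4.54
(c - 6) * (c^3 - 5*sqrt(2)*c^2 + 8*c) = c^4 - 5*sqrt(2)*c^3 - 6*c^3 + 8*c^2 + 30*sqrt(2)*c^2 - 48*c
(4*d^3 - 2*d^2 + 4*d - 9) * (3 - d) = -4*d^4 + 14*d^3 - 10*d^2 + 21*d - 27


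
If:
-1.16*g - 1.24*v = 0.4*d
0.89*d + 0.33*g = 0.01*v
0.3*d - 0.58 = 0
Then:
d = 1.93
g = -5.09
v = 4.14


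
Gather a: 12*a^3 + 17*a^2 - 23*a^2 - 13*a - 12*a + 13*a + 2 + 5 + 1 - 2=12*a^3 - 6*a^2 - 12*a + 6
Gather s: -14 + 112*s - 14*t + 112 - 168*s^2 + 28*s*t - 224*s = -168*s^2 + s*(28*t - 112) - 14*t + 98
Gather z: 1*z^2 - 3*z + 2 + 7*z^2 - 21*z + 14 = 8*z^2 - 24*z + 16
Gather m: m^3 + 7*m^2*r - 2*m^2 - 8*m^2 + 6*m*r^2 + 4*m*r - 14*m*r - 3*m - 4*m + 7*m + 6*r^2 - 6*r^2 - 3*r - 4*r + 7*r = m^3 + m^2*(7*r - 10) + m*(6*r^2 - 10*r)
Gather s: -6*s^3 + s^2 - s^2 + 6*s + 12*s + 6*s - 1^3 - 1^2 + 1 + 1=-6*s^3 + 24*s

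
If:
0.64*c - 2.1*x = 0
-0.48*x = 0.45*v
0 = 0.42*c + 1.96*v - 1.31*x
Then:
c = 0.00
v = 0.00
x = 0.00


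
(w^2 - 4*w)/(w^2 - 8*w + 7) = w*(w - 4)/(w^2 - 8*w + 7)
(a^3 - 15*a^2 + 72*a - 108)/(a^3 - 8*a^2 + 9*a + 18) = (a - 6)/(a + 1)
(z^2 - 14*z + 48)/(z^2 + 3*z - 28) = (z^2 - 14*z + 48)/(z^2 + 3*z - 28)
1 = 1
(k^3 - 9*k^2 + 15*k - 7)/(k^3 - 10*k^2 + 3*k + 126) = (k^2 - 2*k + 1)/(k^2 - 3*k - 18)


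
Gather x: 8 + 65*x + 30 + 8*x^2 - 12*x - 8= 8*x^2 + 53*x + 30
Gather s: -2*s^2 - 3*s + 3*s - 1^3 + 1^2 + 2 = 2 - 2*s^2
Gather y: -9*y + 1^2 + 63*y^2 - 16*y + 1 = 63*y^2 - 25*y + 2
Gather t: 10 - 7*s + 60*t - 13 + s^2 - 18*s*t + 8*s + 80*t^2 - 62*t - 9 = s^2 + s + 80*t^2 + t*(-18*s - 2) - 12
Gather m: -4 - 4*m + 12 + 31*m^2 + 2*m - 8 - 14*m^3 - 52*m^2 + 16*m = -14*m^3 - 21*m^2 + 14*m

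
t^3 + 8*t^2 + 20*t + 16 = (t + 2)^2*(t + 4)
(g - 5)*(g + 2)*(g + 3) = g^3 - 19*g - 30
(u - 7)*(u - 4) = u^2 - 11*u + 28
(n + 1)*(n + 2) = n^2 + 3*n + 2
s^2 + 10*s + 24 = (s + 4)*(s + 6)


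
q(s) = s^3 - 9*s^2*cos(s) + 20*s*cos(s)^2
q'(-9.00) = -53.26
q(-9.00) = -214.21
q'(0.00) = 20.00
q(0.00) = 0.00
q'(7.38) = 423.18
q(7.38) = 208.96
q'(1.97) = 88.85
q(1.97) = 27.17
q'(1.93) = 82.65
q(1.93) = 23.74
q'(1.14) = -7.86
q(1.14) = 0.57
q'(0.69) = -7.08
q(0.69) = 5.23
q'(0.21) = 13.94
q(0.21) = 3.64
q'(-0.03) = 20.49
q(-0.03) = -0.61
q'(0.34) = 8.42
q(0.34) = 5.10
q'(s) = 9*s^2*sin(s) + 3*s^2 - 40*s*sin(s)*cos(s) - 18*s*cos(s) + 20*cos(s)^2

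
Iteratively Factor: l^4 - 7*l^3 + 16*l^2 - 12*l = (l - 2)*(l^3 - 5*l^2 + 6*l) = l*(l - 2)*(l^2 - 5*l + 6) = l*(l - 2)^2*(l - 3)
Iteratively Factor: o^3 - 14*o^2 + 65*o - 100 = (o - 5)*(o^2 - 9*o + 20) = (o - 5)*(o - 4)*(o - 5)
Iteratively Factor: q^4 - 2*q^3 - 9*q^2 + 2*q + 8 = (q - 1)*(q^3 - q^2 - 10*q - 8) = (q - 1)*(q + 2)*(q^2 - 3*q - 4) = (q - 1)*(q + 1)*(q + 2)*(q - 4)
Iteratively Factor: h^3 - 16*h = (h - 4)*(h^2 + 4*h) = (h - 4)*(h + 4)*(h)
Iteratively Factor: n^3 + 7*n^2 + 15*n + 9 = (n + 3)*(n^2 + 4*n + 3) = (n + 1)*(n + 3)*(n + 3)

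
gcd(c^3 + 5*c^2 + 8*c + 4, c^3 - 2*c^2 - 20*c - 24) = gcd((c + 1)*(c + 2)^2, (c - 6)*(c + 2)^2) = c^2 + 4*c + 4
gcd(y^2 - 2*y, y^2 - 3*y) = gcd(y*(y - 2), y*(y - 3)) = y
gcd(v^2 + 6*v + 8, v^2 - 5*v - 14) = v + 2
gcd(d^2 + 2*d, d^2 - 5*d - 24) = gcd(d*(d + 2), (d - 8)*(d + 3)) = 1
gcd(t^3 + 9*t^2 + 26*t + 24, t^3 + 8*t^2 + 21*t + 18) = t^2 + 5*t + 6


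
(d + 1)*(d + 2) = d^2 + 3*d + 2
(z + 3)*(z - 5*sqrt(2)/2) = z^2 - 5*sqrt(2)*z/2 + 3*z - 15*sqrt(2)/2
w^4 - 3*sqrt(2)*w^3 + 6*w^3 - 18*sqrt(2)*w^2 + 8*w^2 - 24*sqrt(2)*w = w*(w + 2)*(w + 4)*(w - 3*sqrt(2))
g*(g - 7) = g^2 - 7*g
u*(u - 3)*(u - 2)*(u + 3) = u^4 - 2*u^3 - 9*u^2 + 18*u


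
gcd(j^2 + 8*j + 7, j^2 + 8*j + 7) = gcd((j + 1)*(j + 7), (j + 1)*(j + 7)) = j^2 + 8*j + 7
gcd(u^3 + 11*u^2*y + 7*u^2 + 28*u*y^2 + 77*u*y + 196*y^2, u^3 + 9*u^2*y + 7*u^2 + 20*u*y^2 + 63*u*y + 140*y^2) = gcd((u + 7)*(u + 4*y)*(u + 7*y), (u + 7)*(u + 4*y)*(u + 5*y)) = u^2 + 4*u*y + 7*u + 28*y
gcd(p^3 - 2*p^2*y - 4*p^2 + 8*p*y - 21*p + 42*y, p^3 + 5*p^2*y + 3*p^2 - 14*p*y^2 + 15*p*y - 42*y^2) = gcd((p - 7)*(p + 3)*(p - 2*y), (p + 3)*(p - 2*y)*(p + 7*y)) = -p^2 + 2*p*y - 3*p + 6*y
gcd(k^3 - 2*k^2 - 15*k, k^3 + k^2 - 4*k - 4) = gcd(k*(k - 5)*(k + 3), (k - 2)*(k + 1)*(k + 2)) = 1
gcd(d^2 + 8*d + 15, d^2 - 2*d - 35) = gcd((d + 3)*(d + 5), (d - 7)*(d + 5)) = d + 5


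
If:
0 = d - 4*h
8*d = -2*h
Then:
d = 0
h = 0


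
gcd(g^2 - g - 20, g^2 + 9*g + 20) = g + 4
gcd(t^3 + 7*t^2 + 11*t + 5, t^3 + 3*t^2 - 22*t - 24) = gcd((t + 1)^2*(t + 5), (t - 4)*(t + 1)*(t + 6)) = t + 1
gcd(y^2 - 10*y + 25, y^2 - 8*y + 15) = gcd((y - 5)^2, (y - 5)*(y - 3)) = y - 5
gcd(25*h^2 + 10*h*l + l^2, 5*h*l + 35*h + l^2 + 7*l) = 5*h + l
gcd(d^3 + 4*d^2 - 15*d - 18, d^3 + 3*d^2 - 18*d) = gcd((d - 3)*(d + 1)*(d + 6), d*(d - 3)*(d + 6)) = d^2 + 3*d - 18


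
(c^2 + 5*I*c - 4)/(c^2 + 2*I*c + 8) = (c + I)/(c - 2*I)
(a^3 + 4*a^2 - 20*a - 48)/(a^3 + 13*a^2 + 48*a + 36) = (a^2 - 2*a - 8)/(a^2 + 7*a + 6)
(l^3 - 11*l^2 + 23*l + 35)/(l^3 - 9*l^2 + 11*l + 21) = (l - 5)/(l - 3)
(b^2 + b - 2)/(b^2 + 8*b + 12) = (b - 1)/(b + 6)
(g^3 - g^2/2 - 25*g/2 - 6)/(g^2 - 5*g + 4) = (2*g^2 + 7*g + 3)/(2*(g - 1))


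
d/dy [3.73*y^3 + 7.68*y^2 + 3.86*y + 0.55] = 11.19*y^2 + 15.36*y + 3.86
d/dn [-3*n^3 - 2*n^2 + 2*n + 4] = -9*n^2 - 4*n + 2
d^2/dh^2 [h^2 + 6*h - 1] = 2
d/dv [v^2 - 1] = 2*v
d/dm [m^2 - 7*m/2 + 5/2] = 2*m - 7/2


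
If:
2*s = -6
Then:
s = -3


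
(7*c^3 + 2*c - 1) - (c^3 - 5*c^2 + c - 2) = 6*c^3 + 5*c^2 + c + 1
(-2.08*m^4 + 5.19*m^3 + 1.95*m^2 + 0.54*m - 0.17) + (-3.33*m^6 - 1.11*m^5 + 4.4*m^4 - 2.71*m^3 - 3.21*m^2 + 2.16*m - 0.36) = -3.33*m^6 - 1.11*m^5 + 2.32*m^4 + 2.48*m^3 - 1.26*m^2 + 2.7*m - 0.53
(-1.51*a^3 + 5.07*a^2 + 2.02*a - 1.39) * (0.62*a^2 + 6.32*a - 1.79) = -0.9362*a^5 - 6.3998*a^4 + 35.9977*a^3 + 2.8293*a^2 - 12.4006*a + 2.4881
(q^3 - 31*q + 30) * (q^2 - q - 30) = q^5 - q^4 - 61*q^3 + 61*q^2 + 900*q - 900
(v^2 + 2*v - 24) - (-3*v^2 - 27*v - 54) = 4*v^2 + 29*v + 30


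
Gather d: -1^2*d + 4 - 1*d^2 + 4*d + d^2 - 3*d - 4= 0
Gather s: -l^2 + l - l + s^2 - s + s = -l^2 + s^2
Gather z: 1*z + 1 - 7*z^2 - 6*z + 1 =-7*z^2 - 5*z + 2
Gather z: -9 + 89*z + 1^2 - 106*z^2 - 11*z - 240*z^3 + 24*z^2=-240*z^3 - 82*z^2 + 78*z - 8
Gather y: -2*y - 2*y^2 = -2*y^2 - 2*y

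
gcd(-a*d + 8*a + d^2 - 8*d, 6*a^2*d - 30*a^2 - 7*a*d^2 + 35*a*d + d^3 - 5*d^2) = a - d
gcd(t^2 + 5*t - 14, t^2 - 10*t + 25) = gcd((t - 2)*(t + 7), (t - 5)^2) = 1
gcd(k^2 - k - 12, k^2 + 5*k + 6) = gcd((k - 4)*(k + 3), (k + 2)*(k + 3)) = k + 3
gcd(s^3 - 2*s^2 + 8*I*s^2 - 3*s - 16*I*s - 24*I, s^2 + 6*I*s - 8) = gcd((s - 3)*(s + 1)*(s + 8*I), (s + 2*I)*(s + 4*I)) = 1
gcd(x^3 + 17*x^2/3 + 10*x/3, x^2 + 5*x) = x^2 + 5*x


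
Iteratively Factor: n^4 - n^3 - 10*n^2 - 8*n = (n + 1)*(n^3 - 2*n^2 - 8*n) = n*(n + 1)*(n^2 - 2*n - 8) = n*(n - 4)*(n + 1)*(n + 2)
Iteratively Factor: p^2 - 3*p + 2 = (p - 2)*(p - 1)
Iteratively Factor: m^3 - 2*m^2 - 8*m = (m)*(m^2 - 2*m - 8) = m*(m + 2)*(m - 4)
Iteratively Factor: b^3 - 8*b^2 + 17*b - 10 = (b - 1)*(b^2 - 7*b + 10) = (b - 5)*(b - 1)*(b - 2)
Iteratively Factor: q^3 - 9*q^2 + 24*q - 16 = (q - 4)*(q^2 - 5*q + 4) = (q - 4)^2*(q - 1)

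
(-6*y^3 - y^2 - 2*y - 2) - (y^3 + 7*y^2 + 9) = -7*y^3 - 8*y^2 - 2*y - 11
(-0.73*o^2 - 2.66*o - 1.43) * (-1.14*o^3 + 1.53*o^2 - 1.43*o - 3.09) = 0.8322*o^5 + 1.9155*o^4 - 1.3957*o^3 + 3.8716*o^2 + 10.2643*o + 4.4187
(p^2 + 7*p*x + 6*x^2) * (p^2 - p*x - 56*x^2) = p^4 + 6*p^3*x - 57*p^2*x^2 - 398*p*x^3 - 336*x^4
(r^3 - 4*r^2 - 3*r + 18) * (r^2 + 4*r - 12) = r^5 - 31*r^3 + 54*r^2 + 108*r - 216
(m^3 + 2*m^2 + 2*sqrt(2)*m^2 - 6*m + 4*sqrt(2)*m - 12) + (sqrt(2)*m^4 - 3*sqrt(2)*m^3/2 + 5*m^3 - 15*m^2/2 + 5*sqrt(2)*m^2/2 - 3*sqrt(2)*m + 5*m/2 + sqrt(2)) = sqrt(2)*m^4 - 3*sqrt(2)*m^3/2 + 6*m^3 - 11*m^2/2 + 9*sqrt(2)*m^2/2 - 7*m/2 + sqrt(2)*m - 12 + sqrt(2)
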